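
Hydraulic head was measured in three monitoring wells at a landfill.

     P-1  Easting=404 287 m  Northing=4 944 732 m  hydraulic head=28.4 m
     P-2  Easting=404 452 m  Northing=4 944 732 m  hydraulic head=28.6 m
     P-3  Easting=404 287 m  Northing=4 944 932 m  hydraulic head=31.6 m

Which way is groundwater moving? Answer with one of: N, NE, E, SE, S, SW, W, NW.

∂h/∂x = (28.6 − 28.4) / (404452 − 404287) = +0.001212
∂h/∂y = (31.6 − 28.4) / (4944932 − 4944732) = +0.01600
Flow = −∇h = (-0.001212 east, -0.01600 north), which points south.

S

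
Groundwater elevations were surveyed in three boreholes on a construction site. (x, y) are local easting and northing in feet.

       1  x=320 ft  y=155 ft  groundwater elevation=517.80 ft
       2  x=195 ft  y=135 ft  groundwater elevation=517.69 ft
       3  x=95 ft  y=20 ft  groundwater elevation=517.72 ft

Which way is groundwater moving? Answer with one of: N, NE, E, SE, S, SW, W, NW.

Taking 1 as reference: 2−1 = (-125, -20, -0.11); 3−1 = (-225, -135, -0.08).
Determinant of the coordinate differences = (-125)·(-135) − (-225)·(-20) = 12375.
∂h/∂x = [(-0.11)·(-135) − (-0.08)·(-20)] / 12375 = +0.001071
∂h/∂y = [(-125)·(-0.08) − (-225)·(-0.11)] / 12375 = -0.001192
Flow = −∇h = (-0.001071 east, +0.001192 north), which points northwest.

NW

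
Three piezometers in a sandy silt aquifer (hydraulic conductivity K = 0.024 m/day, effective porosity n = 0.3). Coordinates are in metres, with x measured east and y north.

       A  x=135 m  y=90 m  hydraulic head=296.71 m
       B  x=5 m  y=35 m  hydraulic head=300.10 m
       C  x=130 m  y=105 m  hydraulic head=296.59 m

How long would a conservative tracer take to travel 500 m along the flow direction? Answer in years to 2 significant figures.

690 years

Taking A as reference: B−A = (-130, -55, +3.39); C−A = (-5, 15, -0.12).
Determinant of the coordinate differences = (-130)·15 − (-5)·(-55) = -2225.
∂h/∂x = [(+3.39)·15 − (-0.12)·(-55)] / -2225 = -0.01989
∂h/∂y = [(-130)·(-0.12) − (-5)·(+3.39)] / -2225 = -0.01463
|∇h| = √(-0.01989² + -0.01463²) = 0.02469
Seepage velocity v = K·i/n = 0.024 × 0.02469 / 0.3 = 0.001975 m/day.
t = 500 / 0.001975 = 2.532e+05 days = 693 years.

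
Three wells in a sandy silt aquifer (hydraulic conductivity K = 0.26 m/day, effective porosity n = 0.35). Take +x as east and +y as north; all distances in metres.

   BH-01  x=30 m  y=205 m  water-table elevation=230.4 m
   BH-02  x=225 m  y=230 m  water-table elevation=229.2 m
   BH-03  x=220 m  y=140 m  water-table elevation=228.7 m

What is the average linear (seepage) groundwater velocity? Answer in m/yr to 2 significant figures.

2.5 m/yr

Differences from BH-01: to BH-02 (Δx, Δy, Δh) = (195, 25, -1.2); to BH-03 = (190, -65, -1.7).
Determinant of the coordinate differences = 195·(-65) − 190·25 = -17425.
∂h/∂x = [(-1.2)·(-65) − (-1.7)·25] / -17425 = -0.006915
∂h/∂y = [195·(-1.7) − 190·(-1.2)] / -17425 = +0.005940
|∇h| = √(-0.006915² + 0.005940²) = 0.009116
Seepage velocity v = K·i/n = 0.26 × 0.009116 / 0.35 = 0.006772 m/day = 2.473 m/yr.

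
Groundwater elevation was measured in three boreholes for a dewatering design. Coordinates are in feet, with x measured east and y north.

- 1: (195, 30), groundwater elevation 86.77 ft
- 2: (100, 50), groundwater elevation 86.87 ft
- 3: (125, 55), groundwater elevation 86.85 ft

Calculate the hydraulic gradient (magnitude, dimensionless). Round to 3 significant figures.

Taking 1 as reference: 2−1 = (-95, 20, +0.10); 3−1 = (-70, 25, +0.08).
Solve a·Δx + b·Δy = Δh: det = (-95)·25 − (-70)·20 = -975.
∂h/∂x = [(+0.10)·25 − (+0.08)·20] / -975 = -0.0009231
∂h/∂y = [(-95)·(+0.08) − (-70)·(+0.10)] / -975 = +0.0006154
|∇h| = √(-0.0009231² + 0.0006154²) = 0.001109

0.00111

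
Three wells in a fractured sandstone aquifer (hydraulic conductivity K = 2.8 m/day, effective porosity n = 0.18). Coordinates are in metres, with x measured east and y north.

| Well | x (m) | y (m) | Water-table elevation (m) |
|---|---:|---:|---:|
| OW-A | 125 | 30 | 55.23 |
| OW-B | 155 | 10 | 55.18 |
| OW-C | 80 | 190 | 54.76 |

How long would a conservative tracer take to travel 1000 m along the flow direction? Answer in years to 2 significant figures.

29 years

Differences from OW-A: to OW-B (Δx, Δy, Δh) = (30, -20, -0.05); to OW-C = (-45, 160, -0.47).
Solve a·Δx + b·Δy = Δh: det = 30·160 − (-45)·(-20) = 3900.
∂h/∂x = [(-0.05)·160 − (-0.47)·(-20)] / 3900 = -0.004462
∂h/∂y = [30·(-0.47) − (-45)·(-0.05)] / 3900 = -0.004192
|∇h| = √(-0.004462² + -0.004192²) = 0.006122
Seepage velocity v = K·i/n = 2.8 × 0.006122 / 0.18 = 0.09523 m/day.
t = 1000 / 0.09523 = 1.05e+04 days = 28.7 years.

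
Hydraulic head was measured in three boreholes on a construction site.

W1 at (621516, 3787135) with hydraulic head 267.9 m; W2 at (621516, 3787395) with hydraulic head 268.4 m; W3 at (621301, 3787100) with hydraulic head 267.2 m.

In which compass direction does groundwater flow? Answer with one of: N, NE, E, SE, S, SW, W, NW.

With h = a·x + b·y + c and W1 as origin, the differences give:
  0·a + 260·b = +0.5
  (-215)·a + (-35)·b = -0.7
Eliminate b (×(-35) and ×260, subtract): 55900·a = 164.50 → a = ∂h/∂x = +0.002943
Back-substitute: b = ∂h/∂y = +0.001923.
Flow = −∇h = (-0.002943 east, -0.001923 north), which points southwest.

SW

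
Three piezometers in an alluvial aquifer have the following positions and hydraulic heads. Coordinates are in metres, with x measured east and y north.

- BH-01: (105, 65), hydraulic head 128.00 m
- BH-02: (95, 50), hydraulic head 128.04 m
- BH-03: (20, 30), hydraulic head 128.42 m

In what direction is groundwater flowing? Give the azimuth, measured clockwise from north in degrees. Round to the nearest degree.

Differences from BH-01: to BH-02 (Δx, Δy, Δh) = (-10, -15, +0.04); to BH-03 = (-85, -35, +0.42).
Solve a·Δx + b·Δy = Δh: det = (-10)·(-35) − (-85)·(-15) = -925.
∂h/∂x = [(+0.04)·(-35) − (+0.42)·(-15)] / -925 = -0.005297
∂h/∂y = [(-10)·(+0.42) − (-85)·(+0.04)] / -925 = +0.0008649
Flow direction (−∇h) has components (+0.005297 E, -0.0008649 N).
Azimuth = atan2(E, N) = atan2(+0.005297, -0.0008649) = 99.3° ≈ 099°.

099°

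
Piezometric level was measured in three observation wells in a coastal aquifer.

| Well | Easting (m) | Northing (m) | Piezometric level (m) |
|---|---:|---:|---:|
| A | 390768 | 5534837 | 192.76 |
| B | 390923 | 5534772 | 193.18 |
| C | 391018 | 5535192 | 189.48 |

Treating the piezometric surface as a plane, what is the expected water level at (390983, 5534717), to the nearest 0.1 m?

193.6 m

With h = a·x + b·y + c and A as origin, the differences give:
  155·a + (-65)·b = +0.42
  250·a + 355·b = -3.28
Eliminate b (×355 and ×(-65), subtract): 71275·a = -64.100 → a = ∂h/∂x = -0.0008993
Back-substitute: b = ∂h/∂y = -0.008606.
h(390983, 5534717) = 192.76 + (-0.0008993)·(215) + (-0.008606)·(-120) = 192.76 -0.193 +1.033 = 193.599 m.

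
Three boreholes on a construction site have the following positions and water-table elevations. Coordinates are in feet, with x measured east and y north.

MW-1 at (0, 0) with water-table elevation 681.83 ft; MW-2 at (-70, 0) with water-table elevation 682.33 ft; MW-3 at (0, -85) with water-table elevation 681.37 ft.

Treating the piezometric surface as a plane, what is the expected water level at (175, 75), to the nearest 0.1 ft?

681.0 ft

∂h/∂x = (682.33 − 681.83) / (-70 − 0) = -0.007143
∂h/∂y = (681.37 − 681.83) / (-85 − 0) = +0.005412
h(175, 75) = 681.83 + (-0.007143)·(175) + (+0.005412)·(75) = 681.83 -1.250 +0.406 = 680.986 ft.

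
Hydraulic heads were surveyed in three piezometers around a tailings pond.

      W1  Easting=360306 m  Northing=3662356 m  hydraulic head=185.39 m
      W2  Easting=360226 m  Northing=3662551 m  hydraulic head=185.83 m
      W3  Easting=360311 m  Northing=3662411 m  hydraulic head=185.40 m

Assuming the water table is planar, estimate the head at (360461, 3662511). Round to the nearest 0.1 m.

184.8 m

Differences from W1: to W2 (Δx, Δy, Δh) = (-80, 195, +0.44); to W3 = (5, 55, +0.01).
Solve a·Δx + b·Δy = Δh: det = (-80)·55 − 5·195 = -5375.
∂h/∂x = [(+0.44)·55 − (+0.01)·195] / -5375 = -0.004140
∂h/∂y = [(-80)·(+0.01) − 5·(+0.44)] / -5375 = +0.0005581
h(360461, 3662511) = 185.39 + (-0.004140)·(155) + (+0.0005581)·(155) = 185.39 -0.642 +0.087 = 184.835 m.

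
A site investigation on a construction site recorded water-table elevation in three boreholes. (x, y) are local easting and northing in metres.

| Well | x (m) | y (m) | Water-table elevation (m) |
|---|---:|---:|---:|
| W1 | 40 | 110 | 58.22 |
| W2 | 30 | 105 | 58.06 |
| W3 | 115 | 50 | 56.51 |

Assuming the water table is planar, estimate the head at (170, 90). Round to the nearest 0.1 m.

Three-point gradient (reference W1): Δ to W2 = (-10, -5, -0.16), Δ to W3 = (75, -60, -1.71).
∂h/∂x = +0.001077, ∂h/∂y = +0.02985 (det = 975).
h(170, 90) = 58.22 + (+0.001077)·(130) + (+0.02985)·(-20) = 58.22 +0.140 -0.597 = 57.763 m.

57.8 m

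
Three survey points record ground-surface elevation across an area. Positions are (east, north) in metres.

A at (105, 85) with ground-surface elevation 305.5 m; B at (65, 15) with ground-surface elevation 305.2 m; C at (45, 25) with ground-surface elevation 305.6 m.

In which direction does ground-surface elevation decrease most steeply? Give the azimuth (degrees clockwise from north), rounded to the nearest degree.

131°

With z = a·x + b·y + c and A as origin, the differences give:
  (-40)·a + (-70)·b = -0.3
  (-60)·a + (-60)·b = +0.1
Eliminate b (×(-60) and ×(-70), subtract): -1800·a = 25.00 → a = ∂z/∂x = -0.01389
Back-substitute: b = ∂z/∂y = +0.01222.
Steepest decrease is along −∇f: components (+0.01389 E, -0.01222 N).
Azimuth = atan2(+0.01389, -0.01222) = 131.3° ≈ 131°.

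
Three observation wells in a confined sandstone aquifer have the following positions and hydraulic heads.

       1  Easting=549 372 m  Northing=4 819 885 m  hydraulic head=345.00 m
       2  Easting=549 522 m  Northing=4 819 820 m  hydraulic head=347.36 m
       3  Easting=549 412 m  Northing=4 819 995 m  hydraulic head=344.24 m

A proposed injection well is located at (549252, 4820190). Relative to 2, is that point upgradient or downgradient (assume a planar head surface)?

Taking 1 as reference: 2−1 = (150, -65, +2.36); 3−1 = (40, 110, -0.76).
Solve a·Δx + b·Δy = Δh: det = 150·110 − 40·(-65) = 19100.
∂h/∂x = [(+2.36)·110 − (-0.76)·(-65)] / 19100 = +0.01101
∂h/∂y = [150·(-0.76) − 40·(+2.36)] / 19100 = -0.01091
Head at (549252, 4820190) = 345.00 + (+0.01101)·(-120) + (-0.01091)·(305) = 340.35 m.
That is lower than the 347.36 m at 2, so the point is downgradient.

downgradient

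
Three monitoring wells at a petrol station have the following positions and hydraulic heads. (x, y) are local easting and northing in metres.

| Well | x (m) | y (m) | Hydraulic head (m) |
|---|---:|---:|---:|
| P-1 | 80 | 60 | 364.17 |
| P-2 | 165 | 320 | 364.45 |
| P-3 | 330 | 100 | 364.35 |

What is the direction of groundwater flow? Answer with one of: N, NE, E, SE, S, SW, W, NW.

SW

With h = a·x + b·y + c and P-1 as origin, the differences give:
  85·a + 260·b = +0.28
  250·a + 40·b = +0.18
Eliminate b (×40 and ×260, subtract): -61600·a = -35.600 → a = ∂h/∂x = +0.0005779
Back-substitute: b = ∂h/∂y = +0.0008880.
Flow = −∇h = (-0.0005779 east, -0.0008880 north), which points southwest.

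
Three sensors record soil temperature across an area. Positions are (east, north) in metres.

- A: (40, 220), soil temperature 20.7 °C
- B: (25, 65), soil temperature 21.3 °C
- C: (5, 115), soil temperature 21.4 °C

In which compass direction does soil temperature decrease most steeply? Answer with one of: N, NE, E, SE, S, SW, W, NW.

E

Taking A as reference: B−A = (-15, -155, +0.6); C−A = (-35, -105, +0.7).
Determinant of the coordinate differences = (-15)·(-105) − (-35)·(-155) = -3850.
∂T/∂x = [(+0.6)·(-105) − (+0.7)·(-155)] / -3850 = -0.01182
∂T/∂y = [(-15)·(+0.7) − (-35)·(+0.6)] / -3850 = -0.002727
Steepest decrease is along −∇f = (+0.01182 E, +0.002727 N) → east.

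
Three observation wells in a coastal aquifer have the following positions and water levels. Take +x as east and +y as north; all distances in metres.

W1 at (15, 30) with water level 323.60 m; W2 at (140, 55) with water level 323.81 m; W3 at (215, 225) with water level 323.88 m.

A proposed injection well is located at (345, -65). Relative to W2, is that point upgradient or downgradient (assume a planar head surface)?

Differences from W1: to W2 (Δx, Δy, Δh) = (125, 25, +0.21); to W3 = (200, 195, +0.28).
Solve a·Δx + b·Δy = Δh: det = 125·195 − 200·25 = 19375.
∂h/∂x = [(+0.21)·195 − (+0.28)·25] / 19375 = +0.001752
∂h/∂y = [125·(+0.28) − 200·(+0.21)] / 19375 = -0.0003613
Head at (345, -65) = 323.60 + (+0.001752)·(330) + (-0.0003613)·(-95) = 324.21 m.
That is higher than the 323.81 m at W2, so the point is upgradient.

upgradient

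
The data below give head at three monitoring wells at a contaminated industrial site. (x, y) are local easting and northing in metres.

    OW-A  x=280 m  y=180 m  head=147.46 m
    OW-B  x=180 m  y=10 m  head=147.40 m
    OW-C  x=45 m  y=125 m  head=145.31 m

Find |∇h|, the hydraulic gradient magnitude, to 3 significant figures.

0.0120

Differences from OW-A: to OW-B (Δx, Δy, Δh) = (-100, -170, -0.06); to OW-C = (-235, -55, -2.15).
Solve a·Δx + b·Δy = Δh: det = (-100)·(-55) − (-235)·(-170) = -34450.
∂h/∂x = [(-0.06)·(-55) − (-2.15)·(-170)] / -34450 = +0.01051
∂h/∂y = [(-100)·(-2.15) − (-235)·(-0.06)] / -34450 = -0.005832
|∇h| = √(0.01051² + -0.005832²) = 0.01202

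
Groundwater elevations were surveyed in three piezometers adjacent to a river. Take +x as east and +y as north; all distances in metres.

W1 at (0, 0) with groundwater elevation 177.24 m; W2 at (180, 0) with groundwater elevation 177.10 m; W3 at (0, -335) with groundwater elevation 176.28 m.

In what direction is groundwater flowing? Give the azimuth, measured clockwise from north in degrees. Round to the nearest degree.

∂h/∂x = (177.10 − 177.24) / (180 − 0) = -0.0007778
∂h/∂y = (176.28 − 177.24) / (-335 − 0) = +0.002866
Flow direction (−∇h) has components (+0.0007778 E, -0.002866 N).
Azimuth = atan2(E, N) = atan2(+0.0007778, -0.002866) = 164.8° ≈ 165°.

165°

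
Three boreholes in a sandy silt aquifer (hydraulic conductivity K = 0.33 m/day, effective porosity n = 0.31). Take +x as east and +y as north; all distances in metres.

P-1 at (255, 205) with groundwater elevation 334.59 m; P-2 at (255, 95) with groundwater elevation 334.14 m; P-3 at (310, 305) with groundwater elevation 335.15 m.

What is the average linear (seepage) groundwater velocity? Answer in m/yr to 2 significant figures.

With h = a·x + b·y + c and P-1 as origin, the differences give:
  0·a + (-110)·b = -0.45
  55·a + 100·b = +0.56
Eliminate b (×100 and ×(-110), subtract): 6050·a = 16.600 → a = ∂h/∂x = +0.002744
Back-substitute: b = ∂h/∂y = +0.004091.
|∇h| = √(0.002744² + 0.004091²) = 0.004926
Seepage velocity v = K·i/n = 0.33 × 0.004926 / 0.31 = 0.005244 m/day = 1.915 m/yr.

1.9 m/yr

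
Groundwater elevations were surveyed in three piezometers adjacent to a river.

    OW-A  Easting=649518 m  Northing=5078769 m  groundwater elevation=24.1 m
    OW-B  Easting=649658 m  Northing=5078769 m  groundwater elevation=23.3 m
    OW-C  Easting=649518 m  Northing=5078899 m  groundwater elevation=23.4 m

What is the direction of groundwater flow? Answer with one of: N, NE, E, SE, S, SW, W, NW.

NE

∂h/∂x = (23.3 − 24.1) / (649658 − 649518) = -0.005714
∂h/∂y = (23.4 − 24.1) / (5078899 − 5078769) = -0.005385
Flow = −∇h = (+0.005714 east, +0.005385 north), which points northeast.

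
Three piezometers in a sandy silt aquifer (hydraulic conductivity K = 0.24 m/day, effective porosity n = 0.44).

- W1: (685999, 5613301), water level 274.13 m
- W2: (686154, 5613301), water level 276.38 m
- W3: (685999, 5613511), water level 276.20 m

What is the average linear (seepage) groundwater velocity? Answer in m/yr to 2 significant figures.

3.5 m/yr

∂h/∂x = (276.38 − 274.13) / (686154 − 685999) = +0.01452
∂h/∂y = (276.20 − 274.13) / (5613511 − 5613301) = +0.009857
|∇h| = √(0.01452² + 0.009857²) = 0.01755
Seepage velocity v = K·i/n = 0.24 × 0.01755 / 0.44 = 0.009573 m/day = 3.497 m/yr.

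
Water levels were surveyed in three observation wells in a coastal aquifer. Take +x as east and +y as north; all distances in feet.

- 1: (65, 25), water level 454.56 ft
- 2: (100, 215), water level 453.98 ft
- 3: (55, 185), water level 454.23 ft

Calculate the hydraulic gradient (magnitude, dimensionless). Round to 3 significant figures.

0.00463

With h = a·x + b·y + c and 1 as origin, the differences give:
  35·a + 190·b = -0.58
  (-10)·a + 160·b = -0.33
Eliminate b (×160 and ×190, subtract): 7500·a = -30.100 → a = ∂h/∂x = -0.004013
Back-substitute: b = ∂h/∂y = -0.002313.
|∇h| = √(-0.004013² + -0.002313²) = 0.004632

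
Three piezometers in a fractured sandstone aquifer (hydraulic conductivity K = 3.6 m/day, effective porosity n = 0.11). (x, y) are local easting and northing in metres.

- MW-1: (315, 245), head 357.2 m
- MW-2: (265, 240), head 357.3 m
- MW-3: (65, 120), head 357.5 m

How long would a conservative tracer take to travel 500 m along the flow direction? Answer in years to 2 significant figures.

Differences from MW-1: to MW-2 (Δx, Δy, Δh) = (-50, -5, +0.1); to MW-3 = (-250, -125, +0.3).
Solve a·Δx + b·Δy = Δh: det = (-50)·(-125) − (-250)·(-5) = 5000.
∂h/∂x = [(+0.1)·(-125) − (+0.3)·(-5)] / 5000 = -0.002200
∂h/∂y = [(-50)·(+0.3) − (-250)·(+0.1)] / 5000 = +0.002000
|∇h| = √(-0.002200² + 0.002000²) = 0.002973
Seepage velocity v = K·i/n = 3.6 × 0.002973 / 0.11 = 0.0973 m/day.
t = 500 / 0.0973 = 5139 days = 14.1 years.

14 years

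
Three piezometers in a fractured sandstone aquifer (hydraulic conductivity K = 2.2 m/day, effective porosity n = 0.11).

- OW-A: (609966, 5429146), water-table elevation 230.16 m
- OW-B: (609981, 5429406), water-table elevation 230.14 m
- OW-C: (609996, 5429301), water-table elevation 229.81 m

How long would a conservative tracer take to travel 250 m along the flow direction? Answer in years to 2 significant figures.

2.1 years

Three-point gradient (reference OW-A): Δ to OW-B = (15, 260, -0.02), Δ to OW-C = (30, 155, -0.35).
∂h/∂x = -0.01605, ∂h/∂y = +0.0008493 (det = -5475).
|∇h| = √(-0.01605² + 0.0008493²) = 0.01607
Seepage velocity v = K·i/n = 2.2 × 0.01607 / 0.11 = 0.3214 m/day.
t = 250 / 0.3214 = 777.8 days = 2.13 years.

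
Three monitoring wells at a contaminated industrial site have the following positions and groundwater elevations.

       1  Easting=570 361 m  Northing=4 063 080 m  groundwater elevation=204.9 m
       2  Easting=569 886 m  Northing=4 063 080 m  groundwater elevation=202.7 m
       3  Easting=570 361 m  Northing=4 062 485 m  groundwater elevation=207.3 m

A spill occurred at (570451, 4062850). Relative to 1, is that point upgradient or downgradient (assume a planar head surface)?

∂h/∂x = (202.7 − 204.9) / (569886 − 570361) = +0.004632
∂h/∂y = (207.3 − 204.9) / (4062485 − 4063080) = -0.004034
Head at (570451, 4062850) = 204.9 + (+0.004632)·(90) + (-0.004034)·(-230) = 206.24 m.
That is higher than the 204.9 m at 1, so the point is upgradient.

upgradient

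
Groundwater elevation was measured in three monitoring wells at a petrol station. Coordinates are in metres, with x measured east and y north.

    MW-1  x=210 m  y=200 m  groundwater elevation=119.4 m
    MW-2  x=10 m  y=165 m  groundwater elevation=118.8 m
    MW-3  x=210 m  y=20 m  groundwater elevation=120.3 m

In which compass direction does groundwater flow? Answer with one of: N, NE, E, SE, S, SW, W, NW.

NW

Differences from MW-1: to MW-2 (Δx, Δy, Δh) = (-200, -35, -0.6); to MW-3 = (0, -180, +0.9).
Determinant of the coordinate differences = (-200)·(-180) − 0·(-35) = 36000.
∂h/∂x = [(-0.6)·(-180) − (+0.9)·(-35)] / 36000 = +0.003875
∂h/∂y = [(-200)·(+0.9) − 0·(-0.6)] / 36000 = -0.005000
Flow = −∇h = (-0.003875 east, +0.005000 north), which points northwest.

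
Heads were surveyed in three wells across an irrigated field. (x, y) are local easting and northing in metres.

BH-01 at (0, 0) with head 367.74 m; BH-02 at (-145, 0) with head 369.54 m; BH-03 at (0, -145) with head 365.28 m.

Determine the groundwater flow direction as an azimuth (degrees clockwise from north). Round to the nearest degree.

∂h/∂x = (369.54 − 367.74) / (-145 − 0) = -0.01241
∂h/∂y = (365.28 − 367.74) / (-145 − 0) = +0.01697
Flow direction (−∇h) has components (+0.01241 E, -0.01697 N).
Azimuth = atan2(E, N) = atan2(+0.01241, -0.01697) = 143.8° ≈ 144°.

144°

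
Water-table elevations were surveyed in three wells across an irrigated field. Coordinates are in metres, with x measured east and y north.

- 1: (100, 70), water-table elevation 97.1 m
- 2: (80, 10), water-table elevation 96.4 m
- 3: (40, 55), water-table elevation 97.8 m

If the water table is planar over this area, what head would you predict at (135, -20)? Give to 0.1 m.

95.0 m

Taking 1 as reference: 2−1 = (-20, -60, -0.7); 3−1 = (-60, -15, +0.7).
Solve a·Δx + b·Δy = Δh: det = (-20)·(-15) − (-60)·(-60) = -3300.
∂h/∂x = [(-0.7)·(-15) − (+0.7)·(-60)] / -3300 = -0.01591
∂h/∂y = [(-20)·(+0.7) − (-60)·(-0.7)] / -3300 = +0.01697
h(135, -20) = 97.1 + (-0.01591)·(35) + (+0.01697)·(-90) = 97.1 -0.557 -1.527 = 95.016 m.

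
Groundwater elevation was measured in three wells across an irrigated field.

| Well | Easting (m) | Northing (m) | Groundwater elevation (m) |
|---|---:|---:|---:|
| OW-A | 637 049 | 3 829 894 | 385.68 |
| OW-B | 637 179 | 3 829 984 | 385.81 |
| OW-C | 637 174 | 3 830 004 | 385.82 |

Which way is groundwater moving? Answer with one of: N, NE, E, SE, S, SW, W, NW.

SW

Differences from OW-A: to OW-B (Δx, Δy, Δh) = (130, 90, +0.13); to OW-C = (125, 110, +0.14).
Determinant of the coordinate differences = 130·110 − 125·90 = 3050.
∂h/∂x = [(+0.13)·110 − (+0.14)·90] / 3050 = +0.0005574
∂h/∂y = [130·(+0.14) − 125·(+0.13)] / 3050 = +0.0006393
Flow = −∇h = (-0.0005574 east, -0.0006393 north), which points southwest.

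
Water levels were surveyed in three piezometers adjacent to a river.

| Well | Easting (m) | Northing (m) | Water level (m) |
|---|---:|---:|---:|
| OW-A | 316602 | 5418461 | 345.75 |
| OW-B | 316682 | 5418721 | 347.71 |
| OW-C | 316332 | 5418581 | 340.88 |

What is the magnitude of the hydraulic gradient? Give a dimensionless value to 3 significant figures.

0.0189

With h = a·x + b·y + c and OW-A as origin, the differences give:
  80·a + 260·b = +1.96
  (-270)·a + 120·b = -4.87
Eliminate b (×120 and ×260, subtract): 79800·a = 1501.400 → a = ∂h/∂x = +0.01881
Back-substitute: b = ∂h/∂y = +0.001749.
|∇h| = √(0.01881² + 0.001749²) = 0.01889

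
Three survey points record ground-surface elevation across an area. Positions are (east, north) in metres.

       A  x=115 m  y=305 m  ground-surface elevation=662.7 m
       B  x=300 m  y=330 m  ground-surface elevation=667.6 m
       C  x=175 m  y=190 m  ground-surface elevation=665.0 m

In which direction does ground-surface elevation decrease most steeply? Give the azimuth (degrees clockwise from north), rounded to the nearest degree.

Taking A as reference: B−A = (185, 25, +4.9); C−A = (60, -115, +2.3).
Solve a·Δx + b·Δy = Δz: det = 185·(-115) − 60·25 = -22775.
∂z/∂x = [(+4.9)·(-115) − (+2.3)·25] / -22775 = +0.02727
∂z/∂y = [185·(+2.3) − 60·(+4.9)] / -22775 = -0.005774
Steepest decrease is along −∇f: components (-0.02727 E, +0.005774 N).
Azimuth = atan2(-0.02727, +0.005774) = 282.0° ≈ 282°.

282°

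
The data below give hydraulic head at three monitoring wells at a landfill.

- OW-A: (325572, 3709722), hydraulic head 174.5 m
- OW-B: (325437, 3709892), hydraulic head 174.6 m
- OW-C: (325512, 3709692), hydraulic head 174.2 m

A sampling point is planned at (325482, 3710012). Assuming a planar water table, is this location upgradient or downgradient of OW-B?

upgradient

Three-point gradient (reference OW-A): Δ to OW-B = (-135, 170, +0.1), Δ to OW-C = (-60, -30, -0.3).
∂h/∂x = +0.003368, ∂h/∂y = +0.003263 (det = 14250).
Head at (325482, 3710012) = 174.5 + (+0.003368)·(-90) + (+0.003263)·(290) = 175.14 m.
That is higher than the 174.6 m at OW-B, so the point is upgradient.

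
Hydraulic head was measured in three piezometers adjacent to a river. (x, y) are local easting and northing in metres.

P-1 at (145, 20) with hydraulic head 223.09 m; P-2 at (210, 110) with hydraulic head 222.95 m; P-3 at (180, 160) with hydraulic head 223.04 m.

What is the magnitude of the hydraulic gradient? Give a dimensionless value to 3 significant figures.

With h = a·x + b·y + c and P-1 as origin, the differences give:
  65·a + 90·b = -0.14
  35·a + 140·b = -0.05
Eliminate b (×140 and ×90, subtract): 5950·a = -15.100 → a = ∂h/∂x = -0.002538
Back-substitute: b = ∂h/∂y = +0.0002773.
|∇h| = √(-0.002538² + 0.0002773²) = 0.002553

0.00255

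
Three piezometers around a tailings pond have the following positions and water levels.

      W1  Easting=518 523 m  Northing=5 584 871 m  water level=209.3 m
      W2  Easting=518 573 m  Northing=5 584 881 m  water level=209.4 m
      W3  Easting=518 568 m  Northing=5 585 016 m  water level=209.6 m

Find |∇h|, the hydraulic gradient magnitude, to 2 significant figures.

With h = a·x + b·y + c and W1 as origin, the differences give:
  50·a + 10·b = +0.1
  45·a + 145·b = +0.3
Eliminate b (×145 and ×10, subtract): 6800·a = 11.50 → a = ∂h/∂x = +0.001691
Back-substitute: b = ∂h/∂y = +0.001544.
|∇h| = √(0.001691² + 0.001544²) = 0.00229

0.0023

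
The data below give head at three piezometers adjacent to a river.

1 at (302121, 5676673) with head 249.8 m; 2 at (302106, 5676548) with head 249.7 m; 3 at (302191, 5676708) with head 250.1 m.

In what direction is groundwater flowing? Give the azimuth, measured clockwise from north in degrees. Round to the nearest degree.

Three-point gradient (reference 1): Δ to 2 = (-15, -125, -0.1), Δ to 3 = (70, 35, +0.3).
∂h/∂x = +0.004134, ∂h/∂y = +0.0003040 (det = 8225).
Flow direction (−∇h) has components (-0.004134 E, -0.0003040 N).
Azimuth = atan2(E, N) = atan2(-0.004134, -0.0003040) = 265.8° ≈ 266°.

266°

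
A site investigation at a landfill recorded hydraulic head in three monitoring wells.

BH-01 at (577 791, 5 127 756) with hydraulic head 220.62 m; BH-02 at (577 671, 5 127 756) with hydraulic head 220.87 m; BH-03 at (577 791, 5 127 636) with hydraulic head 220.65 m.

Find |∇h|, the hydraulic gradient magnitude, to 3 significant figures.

∂h/∂x = (220.87 − 220.62) / (577671 − 577791) = -0.002083
∂h/∂y = (220.65 − 220.62) / (5127636 − 5127756) = -0.0002500
|∇h| = √(-0.002083² + -0.0002500²) = 0.002098

0.00210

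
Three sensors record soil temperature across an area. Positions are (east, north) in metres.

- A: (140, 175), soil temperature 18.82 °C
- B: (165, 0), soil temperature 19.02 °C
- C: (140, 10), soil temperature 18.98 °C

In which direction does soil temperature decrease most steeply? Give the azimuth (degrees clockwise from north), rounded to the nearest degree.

309°

With T = a·x + b·y + c and A as origin, the differences give:
  25·a + (-175)·b = +0.20
  0·a + (-165)·b = +0.16
Eliminate b (×(-165) and ×(-175), subtract): -4125·a = -5.000 → a = ∂T/∂x = +0.001212
Back-substitute: b = ∂T/∂y = -0.0009697.
Steepest decrease is along −∇f: components (-0.001212 E, +0.0009697 N).
Azimuth = atan2(-0.001212, +0.0009697) = 308.7° ≈ 309°.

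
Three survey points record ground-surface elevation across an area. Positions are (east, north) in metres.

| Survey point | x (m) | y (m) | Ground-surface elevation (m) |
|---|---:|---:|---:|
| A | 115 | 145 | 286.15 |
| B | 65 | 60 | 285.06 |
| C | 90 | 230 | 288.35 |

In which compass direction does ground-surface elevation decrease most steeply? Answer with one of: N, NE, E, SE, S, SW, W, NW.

Three-point gradient (reference A): Δ to B = (-50, -85, -1.09), Δ to C = (-25, 85, +2.20).
∂z/∂x = -0.01480, ∂z/∂y = +0.02153 (det = -6375).
Steepest decrease is along −∇f = (+0.01480 E, -0.02153 N) → southeast.

SE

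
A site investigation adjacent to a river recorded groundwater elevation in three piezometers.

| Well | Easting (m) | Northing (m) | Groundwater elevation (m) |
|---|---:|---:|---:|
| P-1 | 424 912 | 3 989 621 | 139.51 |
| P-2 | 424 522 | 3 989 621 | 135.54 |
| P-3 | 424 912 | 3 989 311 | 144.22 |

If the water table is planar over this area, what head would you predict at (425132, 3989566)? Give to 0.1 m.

142.6 m

∂h/∂x = (135.54 − 139.51) / (424522 − 424912) = +0.01018
∂h/∂y = (144.22 − 139.51) / (3989311 − 3989621) = -0.01519
h(425132, 3989566) = 139.51 + (+0.01018)·(220) + (-0.01519)·(-55) = 139.51 +2.239 +0.836 = 142.585 m.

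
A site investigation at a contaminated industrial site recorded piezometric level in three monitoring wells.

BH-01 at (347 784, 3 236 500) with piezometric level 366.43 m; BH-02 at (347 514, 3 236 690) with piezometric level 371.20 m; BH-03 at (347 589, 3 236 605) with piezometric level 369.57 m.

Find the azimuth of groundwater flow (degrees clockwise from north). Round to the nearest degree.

131°

With h = a·x + b·y + c and BH-01 as origin, the differences give:
  (-270)·a + 190·b = +4.77
  (-195)·a + 105·b = +3.14
Eliminate b (×105 and ×190, subtract): 8700·a = -95.750 → a = ∂h/∂x = -0.01101
Back-substitute: b = ∂h/∂y = +0.009466.
Flow direction (−∇h) has components (+0.01101 E, -0.009466 N).
Azimuth = atan2(E, N) = atan2(+0.01101, -0.009466) = 130.7° ≈ 131°.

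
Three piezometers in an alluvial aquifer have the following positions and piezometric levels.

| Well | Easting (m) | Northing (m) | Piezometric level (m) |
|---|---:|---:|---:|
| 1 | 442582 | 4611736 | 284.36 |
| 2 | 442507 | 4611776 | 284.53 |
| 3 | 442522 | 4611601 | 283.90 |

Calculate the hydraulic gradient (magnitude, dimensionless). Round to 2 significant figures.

0.0036

Taking 1 as reference: 2−1 = (-75, 40, +0.17); 3−1 = (-60, -135, -0.46).
Determinant of the coordinate differences = (-75)·(-135) − (-60)·40 = 12525.
∂h/∂x = [(+0.17)·(-135) − (-0.46)·40] / 12525 = -0.0003633
∂h/∂y = [(-75)·(-0.46) − (-60)·(+0.17)] / 12525 = +0.003569
|∇h| = √(-0.0003633² + 0.003569²) = 0.003587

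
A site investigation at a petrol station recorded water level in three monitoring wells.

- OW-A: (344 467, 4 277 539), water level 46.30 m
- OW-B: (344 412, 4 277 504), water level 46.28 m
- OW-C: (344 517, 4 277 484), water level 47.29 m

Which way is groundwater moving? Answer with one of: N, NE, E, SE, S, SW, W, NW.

Differences from OW-A: to OW-B (Δx, Δy, Δh) = (-55, -35, -0.02); to OW-C = (50, -55, +0.99).
Solve a·Δx + b·Δy = Δh: det = (-55)·(-55) − 50·(-35) = 4775.
∂h/∂x = [(-0.02)·(-55) − (+0.99)·(-35)] / 4775 = +0.007487
∂h/∂y = [(-55)·(+0.99) − 50·(-0.02)] / 4775 = -0.01119
Flow = −∇h = (-0.007487 east, +0.01119 north), which points northwest.

NW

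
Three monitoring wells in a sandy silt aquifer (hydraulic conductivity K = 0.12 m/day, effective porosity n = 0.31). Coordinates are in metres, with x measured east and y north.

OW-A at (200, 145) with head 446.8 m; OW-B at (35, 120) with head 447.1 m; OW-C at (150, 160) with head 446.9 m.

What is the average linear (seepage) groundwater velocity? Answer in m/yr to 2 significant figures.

Differences from OW-A: to OW-B (Δx, Δy, Δh) = (-165, -25, +0.3); to OW-C = (-50, 15, +0.1).
Solve a·Δx + b·Δy = Δh: det = (-165)·15 − (-50)·(-25) = -3725.
∂h/∂x = [(+0.3)·15 − (+0.1)·(-25)] / -3725 = -0.001879
∂h/∂y = [(-165)·(+0.1) − (-50)·(+0.3)] / -3725 = +0.0004027
|∇h| = √(-0.001879² + 0.0004027²) = 0.001922
Seepage velocity v = K·i/n = 0.12 × 0.001922 / 0.31 = 0.000744 m/day = 0.2717 m/yr.

0.27 m/yr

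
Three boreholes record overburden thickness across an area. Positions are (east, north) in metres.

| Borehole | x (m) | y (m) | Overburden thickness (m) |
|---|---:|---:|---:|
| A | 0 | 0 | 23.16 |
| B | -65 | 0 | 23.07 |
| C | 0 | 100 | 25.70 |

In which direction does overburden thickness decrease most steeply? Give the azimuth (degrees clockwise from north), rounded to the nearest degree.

∂d/∂x = (23.07 − 23.16) / (-65 − 0) = +0.001385
∂d/∂y = (25.70 − 23.16) / (100 − 0) = +0.02540
Steepest decrease is along −∇f: components (-0.001385 E, -0.02540 N).
Azimuth = atan2(-0.001385, -0.02540) = 183.1° ≈ 183°.

183°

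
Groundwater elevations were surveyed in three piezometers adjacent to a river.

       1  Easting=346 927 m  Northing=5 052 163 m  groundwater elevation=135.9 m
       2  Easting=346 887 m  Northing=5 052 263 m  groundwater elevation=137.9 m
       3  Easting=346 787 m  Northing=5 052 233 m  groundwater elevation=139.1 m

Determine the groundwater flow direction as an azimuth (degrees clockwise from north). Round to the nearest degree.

130°

With h = a·x + b·y + c and 1 as origin, the differences give:
  (-40)·a + 100·b = +2.0
  (-140)·a + 70·b = +3.2
Eliminate b (×70 and ×100, subtract): 11200·a = -180.00 → a = ∂h/∂x = -0.01607
Back-substitute: b = ∂h/∂y = +0.01357.
Flow direction (−∇h) has components (+0.01607 E, -0.01357 N).
Azimuth = atan2(E, N) = atan2(+0.01607, -0.01357) = 130.2° ≈ 130°.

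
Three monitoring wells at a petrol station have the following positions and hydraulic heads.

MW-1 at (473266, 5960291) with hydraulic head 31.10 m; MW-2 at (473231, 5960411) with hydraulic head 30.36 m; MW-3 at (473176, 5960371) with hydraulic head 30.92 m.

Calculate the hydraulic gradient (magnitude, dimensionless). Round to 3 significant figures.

0.00888

Differences from MW-1: to MW-2 (Δx, Δy, Δh) = (-35, 120, -0.74); to MW-3 = (-90, 80, -0.18).
Determinant of the coordinate differences = (-35)·80 − (-90)·120 = 8000.
∂h/∂x = [(-0.74)·80 − (-0.18)·120] / 8000 = -0.004700
∂h/∂y = [(-35)·(-0.18) − (-90)·(-0.74)] / 8000 = -0.007538
|∇h| = √(-0.004700² + -0.007538²) = 0.008883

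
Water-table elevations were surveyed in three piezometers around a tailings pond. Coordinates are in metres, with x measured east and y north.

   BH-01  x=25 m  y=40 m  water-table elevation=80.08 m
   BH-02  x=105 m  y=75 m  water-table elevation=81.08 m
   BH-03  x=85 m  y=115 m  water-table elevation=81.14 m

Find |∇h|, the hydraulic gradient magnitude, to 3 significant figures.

Taking BH-01 as reference: BH-02−BH-01 = (80, 35, +1.00); BH-03−BH-01 = (60, 75, +1.06).
Determinant of the coordinate differences = 80·75 − 60·35 = 3900.
∂h/∂x = [(+1.00)·75 − (+1.06)·35] / 3900 = +0.009718
∂h/∂y = [80·(+1.06) − 60·(+1.00)] / 3900 = +0.006359
|∇h| = √(0.009718² + 0.006359²) = 0.01161

0.0116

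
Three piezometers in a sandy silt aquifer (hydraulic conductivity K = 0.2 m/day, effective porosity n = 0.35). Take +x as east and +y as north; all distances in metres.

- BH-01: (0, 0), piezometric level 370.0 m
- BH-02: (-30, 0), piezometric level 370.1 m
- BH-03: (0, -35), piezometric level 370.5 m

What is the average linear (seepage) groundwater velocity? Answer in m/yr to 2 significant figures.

3.1 m/yr

∂h/∂x = (370.1 − 370.0) / (-30 − 0) = -0.003333
∂h/∂y = (370.5 − 370.0) / (-35 − 0) = -0.01429
|∇h| = √(-0.003333² + -0.01429²) = 0.01467
Seepage velocity v = K·i/n = 0.2 × 0.01467 / 0.35 = 0.008383 m/day = 3.062 m/yr.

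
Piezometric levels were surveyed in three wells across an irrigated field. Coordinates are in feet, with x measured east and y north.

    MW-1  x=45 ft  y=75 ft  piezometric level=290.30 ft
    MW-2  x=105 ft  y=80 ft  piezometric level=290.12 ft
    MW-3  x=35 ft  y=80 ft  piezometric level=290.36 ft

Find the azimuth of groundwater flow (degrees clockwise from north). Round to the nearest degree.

With h = a·x + b·y + c and MW-1 as origin, the differences give:
  60·a + 5·b = -0.18
  (-10)·a + 5·b = +0.06
Eliminate b (×5 and ×5, subtract): 350·a = -1.200 → a = ∂h/∂x = -0.003429
Back-substitute: b = ∂h/∂y = +0.005143.
Flow direction (−∇h) has components (+0.003429 E, -0.005143 N).
Azimuth = atan2(E, N) = atan2(+0.003429, -0.005143) = 146.3° ≈ 146°.

146°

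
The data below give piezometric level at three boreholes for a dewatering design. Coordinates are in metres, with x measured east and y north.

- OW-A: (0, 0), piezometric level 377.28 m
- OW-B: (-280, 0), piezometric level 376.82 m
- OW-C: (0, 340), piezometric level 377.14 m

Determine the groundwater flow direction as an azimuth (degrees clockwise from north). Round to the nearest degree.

∂h/∂x = (376.82 − 377.28) / (-280 − 0) = +0.001643
∂h/∂y = (377.14 − 377.28) / (340 − 0) = -0.0004118
Flow direction (−∇h) has components (-0.001643 E, +0.0004118 N).
Azimuth = atan2(E, N) = atan2(-0.001643, +0.0004118) = 284.1° ≈ 284°.

284°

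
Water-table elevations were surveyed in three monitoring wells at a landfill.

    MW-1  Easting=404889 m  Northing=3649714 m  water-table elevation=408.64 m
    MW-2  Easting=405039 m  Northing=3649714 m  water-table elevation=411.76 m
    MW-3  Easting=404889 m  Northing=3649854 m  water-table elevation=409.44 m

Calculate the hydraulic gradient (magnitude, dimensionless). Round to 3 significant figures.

0.0216

∂h/∂x = (411.76 − 408.64) / (405039 − 404889) = +0.02080
∂h/∂y = (409.44 − 408.64) / (3649854 − 3649714) = +0.005714
|∇h| = √(0.02080² + 0.005714²) = 0.02157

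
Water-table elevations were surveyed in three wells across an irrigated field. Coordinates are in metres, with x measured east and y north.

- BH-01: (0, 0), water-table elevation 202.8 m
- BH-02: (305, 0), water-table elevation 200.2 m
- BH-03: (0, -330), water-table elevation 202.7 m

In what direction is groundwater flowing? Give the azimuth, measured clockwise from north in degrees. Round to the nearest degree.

∂h/∂x = (200.2 − 202.8) / (305 − 0) = -0.008525
∂h/∂y = (202.7 − 202.8) / (-330 − 0) = +0.0003030
Flow direction (−∇h) has components (+0.008525 E, -0.0003030 N).
Azimuth = atan2(E, N) = atan2(+0.008525, -0.0003030) = 92.0° ≈ 092°.

092°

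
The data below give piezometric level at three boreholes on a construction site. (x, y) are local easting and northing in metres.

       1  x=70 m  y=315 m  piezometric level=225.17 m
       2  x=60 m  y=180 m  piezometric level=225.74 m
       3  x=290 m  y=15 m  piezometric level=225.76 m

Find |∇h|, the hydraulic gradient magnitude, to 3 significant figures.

With h = a·x + b·y + c and 1 as origin, the differences give:
  (-10)·a + (-135)·b = +0.57
  220·a + (-300)·b = +0.59
Eliminate b (×(-300) and ×(-135), subtract): 32700·a = -91.350 → a = ∂h/∂x = -0.002794
Back-substitute: b = ∂h/∂y = -0.004015.
|∇h| = √(-0.002794² + -0.004015²) = 0.004891

0.00489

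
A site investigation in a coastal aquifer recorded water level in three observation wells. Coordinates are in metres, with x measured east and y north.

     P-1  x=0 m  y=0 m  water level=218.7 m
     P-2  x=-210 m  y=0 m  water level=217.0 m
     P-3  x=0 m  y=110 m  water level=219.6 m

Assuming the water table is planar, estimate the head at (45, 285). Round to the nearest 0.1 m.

221.4 m

∂h/∂x = (217.0 − 218.7) / (-210 − 0) = +0.008095
∂h/∂y = (219.6 − 218.7) / (110 − 0) = +0.008182
h(45, 285) = 218.7 + (+0.008095)·(45) + (+0.008182)·(285) = 218.7 +0.364 +2.332 = 221.396 m.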